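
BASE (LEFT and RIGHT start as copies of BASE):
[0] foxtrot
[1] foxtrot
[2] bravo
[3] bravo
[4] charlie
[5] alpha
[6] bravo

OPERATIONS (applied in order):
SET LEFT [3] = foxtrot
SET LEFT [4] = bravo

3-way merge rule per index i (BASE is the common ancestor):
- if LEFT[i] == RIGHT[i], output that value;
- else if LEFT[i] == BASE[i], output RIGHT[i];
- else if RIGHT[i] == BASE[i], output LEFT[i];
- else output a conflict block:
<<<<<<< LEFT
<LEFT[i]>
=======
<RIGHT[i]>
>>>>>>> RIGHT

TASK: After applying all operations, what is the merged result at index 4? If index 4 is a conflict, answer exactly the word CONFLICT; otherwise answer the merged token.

Answer: bravo

Derivation:
Final LEFT:  [foxtrot, foxtrot, bravo, foxtrot, bravo, alpha, bravo]
Final RIGHT: [foxtrot, foxtrot, bravo, bravo, charlie, alpha, bravo]
i=0: L=foxtrot R=foxtrot -> agree -> foxtrot
i=1: L=foxtrot R=foxtrot -> agree -> foxtrot
i=2: L=bravo R=bravo -> agree -> bravo
i=3: L=foxtrot, R=bravo=BASE -> take LEFT -> foxtrot
i=4: L=bravo, R=charlie=BASE -> take LEFT -> bravo
i=5: L=alpha R=alpha -> agree -> alpha
i=6: L=bravo R=bravo -> agree -> bravo
Index 4 -> bravo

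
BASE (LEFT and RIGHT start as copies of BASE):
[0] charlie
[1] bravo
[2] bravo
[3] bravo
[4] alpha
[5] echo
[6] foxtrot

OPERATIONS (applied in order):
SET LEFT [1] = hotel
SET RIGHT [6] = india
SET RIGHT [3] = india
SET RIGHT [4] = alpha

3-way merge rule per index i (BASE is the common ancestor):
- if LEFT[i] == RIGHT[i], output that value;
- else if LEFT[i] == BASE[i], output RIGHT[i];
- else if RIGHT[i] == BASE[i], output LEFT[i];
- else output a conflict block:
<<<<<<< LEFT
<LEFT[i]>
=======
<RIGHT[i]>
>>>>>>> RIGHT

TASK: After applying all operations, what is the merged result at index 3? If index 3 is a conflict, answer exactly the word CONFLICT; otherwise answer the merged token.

Final LEFT:  [charlie, hotel, bravo, bravo, alpha, echo, foxtrot]
Final RIGHT: [charlie, bravo, bravo, india, alpha, echo, india]
i=0: L=charlie R=charlie -> agree -> charlie
i=1: L=hotel, R=bravo=BASE -> take LEFT -> hotel
i=2: L=bravo R=bravo -> agree -> bravo
i=3: L=bravo=BASE, R=india -> take RIGHT -> india
i=4: L=alpha R=alpha -> agree -> alpha
i=5: L=echo R=echo -> agree -> echo
i=6: L=foxtrot=BASE, R=india -> take RIGHT -> india
Index 3 -> india

Answer: india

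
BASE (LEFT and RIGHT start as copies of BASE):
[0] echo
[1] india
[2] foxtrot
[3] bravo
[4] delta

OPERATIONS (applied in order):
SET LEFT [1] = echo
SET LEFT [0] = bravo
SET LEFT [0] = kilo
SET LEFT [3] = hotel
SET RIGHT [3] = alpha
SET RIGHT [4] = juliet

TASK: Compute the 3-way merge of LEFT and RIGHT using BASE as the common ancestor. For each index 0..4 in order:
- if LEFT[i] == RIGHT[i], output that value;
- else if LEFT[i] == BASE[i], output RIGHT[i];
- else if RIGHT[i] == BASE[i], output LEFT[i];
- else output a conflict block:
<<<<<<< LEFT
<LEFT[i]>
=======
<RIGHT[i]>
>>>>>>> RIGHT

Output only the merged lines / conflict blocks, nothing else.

Answer: kilo
echo
foxtrot
<<<<<<< LEFT
hotel
=======
alpha
>>>>>>> RIGHT
juliet

Derivation:
Final LEFT:  [kilo, echo, foxtrot, hotel, delta]
Final RIGHT: [echo, india, foxtrot, alpha, juliet]
i=0: L=kilo, R=echo=BASE -> take LEFT -> kilo
i=1: L=echo, R=india=BASE -> take LEFT -> echo
i=2: L=foxtrot R=foxtrot -> agree -> foxtrot
i=3: BASE=bravo L=hotel R=alpha all differ -> CONFLICT
i=4: L=delta=BASE, R=juliet -> take RIGHT -> juliet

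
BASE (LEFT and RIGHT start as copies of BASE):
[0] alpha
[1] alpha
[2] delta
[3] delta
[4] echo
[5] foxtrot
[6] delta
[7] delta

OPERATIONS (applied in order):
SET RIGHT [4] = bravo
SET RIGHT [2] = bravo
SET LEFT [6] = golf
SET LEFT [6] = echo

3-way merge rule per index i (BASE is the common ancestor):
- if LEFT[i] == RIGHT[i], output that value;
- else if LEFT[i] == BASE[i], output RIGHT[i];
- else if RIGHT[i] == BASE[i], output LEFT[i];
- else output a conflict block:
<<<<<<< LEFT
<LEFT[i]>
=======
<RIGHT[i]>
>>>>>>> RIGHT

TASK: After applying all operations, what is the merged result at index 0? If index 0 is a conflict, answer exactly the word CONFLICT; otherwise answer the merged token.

Final LEFT:  [alpha, alpha, delta, delta, echo, foxtrot, echo, delta]
Final RIGHT: [alpha, alpha, bravo, delta, bravo, foxtrot, delta, delta]
i=0: L=alpha R=alpha -> agree -> alpha
i=1: L=alpha R=alpha -> agree -> alpha
i=2: L=delta=BASE, R=bravo -> take RIGHT -> bravo
i=3: L=delta R=delta -> agree -> delta
i=4: L=echo=BASE, R=bravo -> take RIGHT -> bravo
i=5: L=foxtrot R=foxtrot -> agree -> foxtrot
i=6: L=echo, R=delta=BASE -> take LEFT -> echo
i=7: L=delta R=delta -> agree -> delta
Index 0 -> alpha

Answer: alpha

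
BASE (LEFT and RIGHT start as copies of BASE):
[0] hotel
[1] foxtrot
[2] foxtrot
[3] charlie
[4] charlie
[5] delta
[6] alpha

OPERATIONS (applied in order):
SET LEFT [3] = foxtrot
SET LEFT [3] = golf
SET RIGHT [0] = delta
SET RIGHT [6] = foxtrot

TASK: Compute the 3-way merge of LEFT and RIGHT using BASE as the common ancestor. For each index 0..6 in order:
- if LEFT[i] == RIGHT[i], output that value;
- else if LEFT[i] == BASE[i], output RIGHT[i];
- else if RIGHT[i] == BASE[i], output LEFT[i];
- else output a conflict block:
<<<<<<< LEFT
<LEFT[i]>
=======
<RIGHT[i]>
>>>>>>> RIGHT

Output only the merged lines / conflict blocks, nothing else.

Final LEFT:  [hotel, foxtrot, foxtrot, golf, charlie, delta, alpha]
Final RIGHT: [delta, foxtrot, foxtrot, charlie, charlie, delta, foxtrot]
i=0: L=hotel=BASE, R=delta -> take RIGHT -> delta
i=1: L=foxtrot R=foxtrot -> agree -> foxtrot
i=2: L=foxtrot R=foxtrot -> agree -> foxtrot
i=3: L=golf, R=charlie=BASE -> take LEFT -> golf
i=4: L=charlie R=charlie -> agree -> charlie
i=5: L=delta R=delta -> agree -> delta
i=6: L=alpha=BASE, R=foxtrot -> take RIGHT -> foxtrot

Answer: delta
foxtrot
foxtrot
golf
charlie
delta
foxtrot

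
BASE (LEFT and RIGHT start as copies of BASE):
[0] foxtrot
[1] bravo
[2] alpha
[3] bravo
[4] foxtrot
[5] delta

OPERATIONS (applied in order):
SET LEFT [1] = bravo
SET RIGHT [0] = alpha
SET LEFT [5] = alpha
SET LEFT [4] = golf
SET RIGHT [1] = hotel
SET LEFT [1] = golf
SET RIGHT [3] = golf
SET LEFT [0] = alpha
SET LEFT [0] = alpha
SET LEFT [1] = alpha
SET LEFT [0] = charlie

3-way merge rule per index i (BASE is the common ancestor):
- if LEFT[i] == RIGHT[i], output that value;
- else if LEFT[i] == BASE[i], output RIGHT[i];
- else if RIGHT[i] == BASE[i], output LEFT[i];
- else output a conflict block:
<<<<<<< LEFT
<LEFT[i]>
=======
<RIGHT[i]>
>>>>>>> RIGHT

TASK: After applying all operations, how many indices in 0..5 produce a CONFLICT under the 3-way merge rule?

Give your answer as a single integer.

Answer: 2

Derivation:
Final LEFT:  [charlie, alpha, alpha, bravo, golf, alpha]
Final RIGHT: [alpha, hotel, alpha, golf, foxtrot, delta]
i=0: BASE=foxtrot L=charlie R=alpha all differ -> CONFLICT
i=1: BASE=bravo L=alpha R=hotel all differ -> CONFLICT
i=2: L=alpha R=alpha -> agree -> alpha
i=3: L=bravo=BASE, R=golf -> take RIGHT -> golf
i=4: L=golf, R=foxtrot=BASE -> take LEFT -> golf
i=5: L=alpha, R=delta=BASE -> take LEFT -> alpha
Conflict count: 2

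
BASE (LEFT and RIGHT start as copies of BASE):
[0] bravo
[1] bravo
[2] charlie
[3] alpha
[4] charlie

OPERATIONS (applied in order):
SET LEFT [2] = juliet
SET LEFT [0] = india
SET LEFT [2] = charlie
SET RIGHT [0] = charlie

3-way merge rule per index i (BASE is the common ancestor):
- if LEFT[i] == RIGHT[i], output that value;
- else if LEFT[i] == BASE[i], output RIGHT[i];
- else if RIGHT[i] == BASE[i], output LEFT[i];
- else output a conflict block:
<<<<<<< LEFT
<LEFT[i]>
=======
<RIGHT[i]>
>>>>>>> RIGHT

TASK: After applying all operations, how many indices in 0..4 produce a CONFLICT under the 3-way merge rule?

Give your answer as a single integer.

Final LEFT:  [india, bravo, charlie, alpha, charlie]
Final RIGHT: [charlie, bravo, charlie, alpha, charlie]
i=0: BASE=bravo L=india R=charlie all differ -> CONFLICT
i=1: L=bravo R=bravo -> agree -> bravo
i=2: L=charlie R=charlie -> agree -> charlie
i=3: L=alpha R=alpha -> agree -> alpha
i=4: L=charlie R=charlie -> agree -> charlie
Conflict count: 1

Answer: 1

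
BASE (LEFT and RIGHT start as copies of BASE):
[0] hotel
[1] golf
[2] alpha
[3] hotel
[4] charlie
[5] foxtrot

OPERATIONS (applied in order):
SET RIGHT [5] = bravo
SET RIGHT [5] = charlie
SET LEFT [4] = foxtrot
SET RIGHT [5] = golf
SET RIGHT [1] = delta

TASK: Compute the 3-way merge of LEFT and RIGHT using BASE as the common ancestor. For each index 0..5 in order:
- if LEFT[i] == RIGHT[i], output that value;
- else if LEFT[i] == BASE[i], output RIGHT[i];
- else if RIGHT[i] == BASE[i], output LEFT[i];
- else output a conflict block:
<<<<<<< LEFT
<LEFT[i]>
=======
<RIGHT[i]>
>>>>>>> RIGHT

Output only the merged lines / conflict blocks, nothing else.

Final LEFT:  [hotel, golf, alpha, hotel, foxtrot, foxtrot]
Final RIGHT: [hotel, delta, alpha, hotel, charlie, golf]
i=0: L=hotel R=hotel -> agree -> hotel
i=1: L=golf=BASE, R=delta -> take RIGHT -> delta
i=2: L=alpha R=alpha -> agree -> alpha
i=3: L=hotel R=hotel -> agree -> hotel
i=4: L=foxtrot, R=charlie=BASE -> take LEFT -> foxtrot
i=5: L=foxtrot=BASE, R=golf -> take RIGHT -> golf

Answer: hotel
delta
alpha
hotel
foxtrot
golf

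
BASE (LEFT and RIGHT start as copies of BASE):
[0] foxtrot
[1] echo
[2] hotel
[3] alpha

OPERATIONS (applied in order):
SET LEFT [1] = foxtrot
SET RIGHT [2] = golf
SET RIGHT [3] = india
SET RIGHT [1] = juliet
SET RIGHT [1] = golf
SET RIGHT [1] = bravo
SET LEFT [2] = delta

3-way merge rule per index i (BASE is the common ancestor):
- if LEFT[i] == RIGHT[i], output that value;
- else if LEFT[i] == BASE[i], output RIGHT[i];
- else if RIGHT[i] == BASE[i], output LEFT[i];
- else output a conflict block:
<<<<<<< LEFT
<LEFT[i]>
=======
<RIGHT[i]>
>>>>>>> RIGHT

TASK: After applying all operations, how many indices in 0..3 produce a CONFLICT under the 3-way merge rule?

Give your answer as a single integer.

Final LEFT:  [foxtrot, foxtrot, delta, alpha]
Final RIGHT: [foxtrot, bravo, golf, india]
i=0: L=foxtrot R=foxtrot -> agree -> foxtrot
i=1: BASE=echo L=foxtrot R=bravo all differ -> CONFLICT
i=2: BASE=hotel L=delta R=golf all differ -> CONFLICT
i=3: L=alpha=BASE, R=india -> take RIGHT -> india
Conflict count: 2

Answer: 2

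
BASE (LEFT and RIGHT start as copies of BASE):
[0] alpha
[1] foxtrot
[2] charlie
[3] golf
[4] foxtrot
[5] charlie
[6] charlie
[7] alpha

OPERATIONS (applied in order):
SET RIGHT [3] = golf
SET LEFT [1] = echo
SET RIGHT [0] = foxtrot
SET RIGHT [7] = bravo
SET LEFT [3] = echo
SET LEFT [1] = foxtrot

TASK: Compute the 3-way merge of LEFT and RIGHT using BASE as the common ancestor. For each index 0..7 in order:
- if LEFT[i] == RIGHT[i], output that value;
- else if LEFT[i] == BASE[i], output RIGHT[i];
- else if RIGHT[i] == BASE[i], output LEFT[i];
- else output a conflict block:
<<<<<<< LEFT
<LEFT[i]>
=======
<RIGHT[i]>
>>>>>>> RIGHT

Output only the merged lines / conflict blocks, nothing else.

Final LEFT:  [alpha, foxtrot, charlie, echo, foxtrot, charlie, charlie, alpha]
Final RIGHT: [foxtrot, foxtrot, charlie, golf, foxtrot, charlie, charlie, bravo]
i=0: L=alpha=BASE, R=foxtrot -> take RIGHT -> foxtrot
i=1: L=foxtrot R=foxtrot -> agree -> foxtrot
i=2: L=charlie R=charlie -> agree -> charlie
i=3: L=echo, R=golf=BASE -> take LEFT -> echo
i=4: L=foxtrot R=foxtrot -> agree -> foxtrot
i=5: L=charlie R=charlie -> agree -> charlie
i=6: L=charlie R=charlie -> agree -> charlie
i=7: L=alpha=BASE, R=bravo -> take RIGHT -> bravo

Answer: foxtrot
foxtrot
charlie
echo
foxtrot
charlie
charlie
bravo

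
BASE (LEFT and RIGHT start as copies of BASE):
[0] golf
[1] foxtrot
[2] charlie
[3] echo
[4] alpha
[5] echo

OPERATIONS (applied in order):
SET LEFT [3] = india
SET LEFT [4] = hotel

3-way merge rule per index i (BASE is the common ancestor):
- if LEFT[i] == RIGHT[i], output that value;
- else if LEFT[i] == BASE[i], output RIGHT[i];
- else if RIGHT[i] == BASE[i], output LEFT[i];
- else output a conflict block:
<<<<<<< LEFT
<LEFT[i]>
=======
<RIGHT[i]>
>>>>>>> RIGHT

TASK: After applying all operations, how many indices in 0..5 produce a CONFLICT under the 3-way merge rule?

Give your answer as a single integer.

Answer: 0

Derivation:
Final LEFT:  [golf, foxtrot, charlie, india, hotel, echo]
Final RIGHT: [golf, foxtrot, charlie, echo, alpha, echo]
i=0: L=golf R=golf -> agree -> golf
i=1: L=foxtrot R=foxtrot -> agree -> foxtrot
i=2: L=charlie R=charlie -> agree -> charlie
i=3: L=india, R=echo=BASE -> take LEFT -> india
i=4: L=hotel, R=alpha=BASE -> take LEFT -> hotel
i=5: L=echo R=echo -> agree -> echo
Conflict count: 0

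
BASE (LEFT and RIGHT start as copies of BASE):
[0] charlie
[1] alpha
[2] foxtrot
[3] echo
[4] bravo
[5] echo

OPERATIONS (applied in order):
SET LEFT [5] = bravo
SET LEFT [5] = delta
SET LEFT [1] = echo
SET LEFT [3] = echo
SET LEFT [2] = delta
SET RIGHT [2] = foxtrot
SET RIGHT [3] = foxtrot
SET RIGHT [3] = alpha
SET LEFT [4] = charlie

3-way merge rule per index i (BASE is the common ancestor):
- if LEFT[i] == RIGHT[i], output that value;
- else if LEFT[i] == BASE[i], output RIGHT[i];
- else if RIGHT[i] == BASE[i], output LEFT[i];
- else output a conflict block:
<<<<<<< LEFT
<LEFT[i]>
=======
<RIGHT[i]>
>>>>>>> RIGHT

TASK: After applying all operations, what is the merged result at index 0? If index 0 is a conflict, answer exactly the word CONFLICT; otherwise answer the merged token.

Answer: charlie

Derivation:
Final LEFT:  [charlie, echo, delta, echo, charlie, delta]
Final RIGHT: [charlie, alpha, foxtrot, alpha, bravo, echo]
i=0: L=charlie R=charlie -> agree -> charlie
i=1: L=echo, R=alpha=BASE -> take LEFT -> echo
i=2: L=delta, R=foxtrot=BASE -> take LEFT -> delta
i=3: L=echo=BASE, R=alpha -> take RIGHT -> alpha
i=4: L=charlie, R=bravo=BASE -> take LEFT -> charlie
i=5: L=delta, R=echo=BASE -> take LEFT -> delta
Index 0 -> charlie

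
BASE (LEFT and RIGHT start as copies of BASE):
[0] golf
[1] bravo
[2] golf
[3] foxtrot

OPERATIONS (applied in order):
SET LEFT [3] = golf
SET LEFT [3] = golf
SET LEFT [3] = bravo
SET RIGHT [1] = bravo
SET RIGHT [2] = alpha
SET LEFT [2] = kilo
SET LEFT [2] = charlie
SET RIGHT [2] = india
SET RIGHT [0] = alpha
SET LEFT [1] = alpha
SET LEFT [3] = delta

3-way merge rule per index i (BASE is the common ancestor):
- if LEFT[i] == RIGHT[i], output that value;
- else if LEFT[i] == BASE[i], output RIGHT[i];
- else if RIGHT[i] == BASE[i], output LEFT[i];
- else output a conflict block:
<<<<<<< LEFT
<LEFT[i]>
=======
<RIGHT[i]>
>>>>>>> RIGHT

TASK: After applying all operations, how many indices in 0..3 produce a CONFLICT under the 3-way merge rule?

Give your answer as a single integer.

Answer: 1

Derivation:
Final LEFT:  [golf, alpha, charlie, delta]
Final RIGHT: [alpha, bravo, india, foxtrot]
i=0: L=golf=BASE, R=alpha -> take RIGHT -> alpha
i=1: L=alpha, R=bravo=BASE -> take LEFT -> alpha
i=2: BASE=golf L=charlie R=india all differ -> CONFLICT
i=3: L=delta, R=foxtrot=BASE -> take LEFT -> delta
Conflict count: 1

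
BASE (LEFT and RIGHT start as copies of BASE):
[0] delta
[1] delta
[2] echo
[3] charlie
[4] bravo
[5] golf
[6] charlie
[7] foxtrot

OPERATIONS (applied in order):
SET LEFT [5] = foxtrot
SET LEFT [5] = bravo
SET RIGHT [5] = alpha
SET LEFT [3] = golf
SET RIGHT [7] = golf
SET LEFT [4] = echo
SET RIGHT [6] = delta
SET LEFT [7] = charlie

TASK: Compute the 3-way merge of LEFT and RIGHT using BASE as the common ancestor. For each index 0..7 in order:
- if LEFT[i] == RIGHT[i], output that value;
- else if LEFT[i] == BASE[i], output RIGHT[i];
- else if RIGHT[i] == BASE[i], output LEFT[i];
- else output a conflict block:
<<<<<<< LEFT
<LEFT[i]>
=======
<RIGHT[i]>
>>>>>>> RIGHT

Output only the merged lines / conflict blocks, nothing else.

Answer: delta
delta
echo
golf
echo
<<<<<<< LEFT
bravo
=======
alpha
>>>>>>> RIGHT
delta
<<<<<<< LEFT
charlie
=======
golf
>>>>>>> RIGHT

Derivation:
Final LEFT:  [delta, delta, echo, golf, echo, bravo, charlie, charlie]
Final RIGHT: [delta, delta, echo, charlie, bravo, alpha, delta, golf]
i=0: L=delta R=delta -> agree -> delta
i=1: L=delta R=delta -> agree -> delta
i=2: L=echo R=echo -> agree -> echo
i=3: L=golf, R=charlie=BASE -> take LEFT -> golf
i=4: L=echo, R=bravo=BASE -> take LEFT -> echo
i=5: BASE=golf L=bravo R=alpha all differ -> CONFLICT
i=6: L=charlie=BASE, R=delta -> take RIGHT -> delta
i=7: BASE=foxtrot L=charlie R=golf all differ -> CONFLICT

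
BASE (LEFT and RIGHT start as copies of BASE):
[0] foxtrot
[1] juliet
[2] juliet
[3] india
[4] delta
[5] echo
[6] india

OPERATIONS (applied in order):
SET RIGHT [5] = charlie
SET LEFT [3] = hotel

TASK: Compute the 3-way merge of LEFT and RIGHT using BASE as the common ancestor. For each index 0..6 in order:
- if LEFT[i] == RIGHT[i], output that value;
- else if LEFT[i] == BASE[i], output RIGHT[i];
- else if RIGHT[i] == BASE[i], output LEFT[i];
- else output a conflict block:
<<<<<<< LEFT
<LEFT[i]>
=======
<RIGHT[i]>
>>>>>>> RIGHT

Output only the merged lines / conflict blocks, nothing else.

Answer: foxtrot
juliet
juliet
hotel
delta
charlie
india

Derivation:
Final LEFT:  [foxtrot, juliet, juliet, hotel, delta, echo, india]
Final RIGHT: [foxtrot, juliet, juliet, india, delta, charlie, india]
i=0: L=foxtrot R=foxtrot -> agree -> foxtrot
i=1: L=juliet R=juliet -> agree -> juliet
i=2: L=juliet R=juliet -> agree -> juliet
i=3: L=hotel, R=india=BASE -> take LEFT -> hotel
i=4: L=delta R=delta -> agree -> delta
i=5: L=echo=BASE, R=charlie -> take RIGHT -> charlie
i=6: L=india R=india -> agree -> india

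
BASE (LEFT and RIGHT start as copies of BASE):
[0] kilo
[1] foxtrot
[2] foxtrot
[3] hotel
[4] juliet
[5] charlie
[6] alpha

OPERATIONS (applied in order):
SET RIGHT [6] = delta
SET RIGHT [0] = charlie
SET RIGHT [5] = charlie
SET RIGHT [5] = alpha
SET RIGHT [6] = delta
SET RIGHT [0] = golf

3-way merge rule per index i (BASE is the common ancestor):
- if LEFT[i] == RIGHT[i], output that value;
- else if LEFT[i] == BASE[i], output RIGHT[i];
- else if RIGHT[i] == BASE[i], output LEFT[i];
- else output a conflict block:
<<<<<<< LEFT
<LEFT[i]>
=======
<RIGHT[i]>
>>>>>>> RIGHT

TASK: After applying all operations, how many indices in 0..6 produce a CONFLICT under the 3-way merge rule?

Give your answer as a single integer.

Answer: 0

Derivation:
Final LEFT:  [kilo, foxtrot, foxtrot, hotel, juliet, charlie, alpha]
Final RIGHT: [golf, foxtrot, foxtrot, hotel, juliet, alpha, delta]
i=0: L=kilo=BASE, R=golf -> take RIGHT -> golf
i=1: L=foxtrot R=foxtrot -> agree -> foxtrot
i=2: L=foxtrot R=foxtrot -> agree -> foxtrot
i=3: L=hotel R=hotel -> agree -> hotel
i=4: L=juliet R=juliet -> agree -> juliet
i=5: L=charlie=BASE, R=alpha -> take RIGHT -> alpha
i=6: L=alpha=BASE, R=delta -> take RIGHT -> delta
Conflict count: 0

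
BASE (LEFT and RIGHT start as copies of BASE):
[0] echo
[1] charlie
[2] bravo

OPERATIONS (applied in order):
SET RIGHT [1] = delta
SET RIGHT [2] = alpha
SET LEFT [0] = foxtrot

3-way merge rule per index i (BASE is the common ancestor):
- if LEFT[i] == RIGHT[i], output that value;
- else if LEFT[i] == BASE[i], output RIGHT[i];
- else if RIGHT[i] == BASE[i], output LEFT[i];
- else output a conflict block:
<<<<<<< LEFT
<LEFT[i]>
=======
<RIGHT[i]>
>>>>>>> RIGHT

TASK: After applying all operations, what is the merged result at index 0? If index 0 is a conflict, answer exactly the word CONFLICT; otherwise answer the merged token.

Answer: foxtrot

Derivation:
Final LEFT:  [foxtrot, charlie, bravo]
Final RIGHT: [echo, delta, alpha]
i=0: L=foxtrot, R=echo=BASE -> take LEFT -> foxtrot
i=1: L=charlie=BASE, R=delta -> take RIGHT -> delta
i=2: L=bravo=BASE, R=alpha -> take RIGHT -> alpha
Index 0 -> foxtrot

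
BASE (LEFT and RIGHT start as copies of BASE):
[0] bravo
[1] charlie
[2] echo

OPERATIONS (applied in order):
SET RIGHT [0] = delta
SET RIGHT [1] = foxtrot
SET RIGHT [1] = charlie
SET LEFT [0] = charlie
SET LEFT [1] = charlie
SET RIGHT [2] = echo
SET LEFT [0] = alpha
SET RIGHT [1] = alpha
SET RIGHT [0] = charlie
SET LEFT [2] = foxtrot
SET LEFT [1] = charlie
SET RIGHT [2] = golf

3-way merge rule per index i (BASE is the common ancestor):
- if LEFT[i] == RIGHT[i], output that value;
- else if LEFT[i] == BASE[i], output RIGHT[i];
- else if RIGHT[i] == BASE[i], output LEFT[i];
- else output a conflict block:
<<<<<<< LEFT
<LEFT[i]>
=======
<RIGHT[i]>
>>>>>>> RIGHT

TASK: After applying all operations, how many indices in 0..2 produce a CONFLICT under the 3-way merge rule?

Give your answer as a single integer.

Final LEFT:  [alpha, charlie, foxtrot]
Final RIGHT: [charlie, alpha, golf]
i=0: BASE=bravo L=alpha R=charlie all differ -> CONFLICT
i=1: L=charlie=BASE, R=alpha -> take RIGHT -> alpha
i=2: BASE=echo L=foxtrot R=golf all differ -> CONFLICT
Conflict count: 2

Answer: 2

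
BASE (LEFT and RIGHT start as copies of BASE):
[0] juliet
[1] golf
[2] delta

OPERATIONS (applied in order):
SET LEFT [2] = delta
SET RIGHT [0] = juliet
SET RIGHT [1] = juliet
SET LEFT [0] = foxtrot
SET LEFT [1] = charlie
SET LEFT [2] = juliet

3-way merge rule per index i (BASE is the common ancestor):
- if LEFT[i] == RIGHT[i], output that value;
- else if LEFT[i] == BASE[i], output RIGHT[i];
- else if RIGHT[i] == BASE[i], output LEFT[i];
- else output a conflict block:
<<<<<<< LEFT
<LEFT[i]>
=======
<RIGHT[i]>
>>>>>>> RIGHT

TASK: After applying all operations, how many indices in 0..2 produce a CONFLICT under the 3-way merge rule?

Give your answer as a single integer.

Final LEFT:  [foxtrot, charlie, juliet]
Final RIGHT: [juliet, juliet, delta]
i=0: L=foxtrot, R=juliet=BASE -> take LEFT -> foxtrot
i=1: BASE=golf L=charlie R=juliet all differ -> CONFLICT
i=2: L=juliet, R=delta=BASE -> take LEFT -> juliet
Conflict count: 1

Answer: 1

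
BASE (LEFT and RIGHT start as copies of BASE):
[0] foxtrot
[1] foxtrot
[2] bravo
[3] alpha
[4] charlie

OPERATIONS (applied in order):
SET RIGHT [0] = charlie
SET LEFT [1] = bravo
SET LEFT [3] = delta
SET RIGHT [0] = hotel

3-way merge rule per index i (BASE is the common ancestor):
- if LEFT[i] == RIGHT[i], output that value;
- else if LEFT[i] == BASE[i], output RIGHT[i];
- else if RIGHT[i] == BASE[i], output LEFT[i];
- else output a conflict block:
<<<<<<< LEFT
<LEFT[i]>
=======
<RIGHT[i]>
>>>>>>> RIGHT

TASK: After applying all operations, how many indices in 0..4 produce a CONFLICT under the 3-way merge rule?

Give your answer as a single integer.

Answer: 0

Derivation:
Final LEFT:  [foxtrot, bravo, bravo, delta, charlie]
Final RIGHT: [hotel, foxtrot, bravo, alpha, charlie]
i=0: L=foxtrot=BASE, R=hotel -> take RIGHT -> hotel
i=1: L=bravo, R=foxtrot=BASE -> take LEFT -> bravo
i=2: L=bravo R=bravo -> agree -> bravo
i=3: L=delta, R=alpha=BASE -> take LEFT -> delta
i=4: L=charlie R=charlie -> agree -> charlie
Conflict count: 0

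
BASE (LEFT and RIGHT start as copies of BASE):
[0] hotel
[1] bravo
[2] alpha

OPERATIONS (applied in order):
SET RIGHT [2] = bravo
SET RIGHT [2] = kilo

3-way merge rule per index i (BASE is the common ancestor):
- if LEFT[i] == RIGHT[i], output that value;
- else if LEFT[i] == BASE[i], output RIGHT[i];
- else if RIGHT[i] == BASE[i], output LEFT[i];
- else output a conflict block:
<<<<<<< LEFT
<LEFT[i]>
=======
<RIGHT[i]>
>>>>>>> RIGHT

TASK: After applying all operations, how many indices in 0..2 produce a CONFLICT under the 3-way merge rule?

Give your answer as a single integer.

Final LEFT:  [hotel, bravo, alpha]
Final RIGHT: [hotel, bravo, kilo]
i=0: L=hotel R=hotel -> agree -> hotel
i=1: L=bravo R=bravo -> agree -> bravo
i=2: L=alpha=BASE, R=kilo -> take RIGHT -> kilo
Conflict count: 0

Answer: 0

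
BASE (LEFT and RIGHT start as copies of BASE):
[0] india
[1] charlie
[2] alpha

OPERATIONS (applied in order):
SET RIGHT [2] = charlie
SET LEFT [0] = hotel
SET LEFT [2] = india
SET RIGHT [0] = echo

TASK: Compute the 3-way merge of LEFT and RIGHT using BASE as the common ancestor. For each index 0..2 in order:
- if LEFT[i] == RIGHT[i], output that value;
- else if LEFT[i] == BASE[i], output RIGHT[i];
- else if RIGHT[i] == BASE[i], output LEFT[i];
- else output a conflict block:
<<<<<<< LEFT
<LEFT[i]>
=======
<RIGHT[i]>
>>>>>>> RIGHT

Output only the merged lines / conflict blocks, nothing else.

Final LEFT:  [hotel, charlie, india]
Final RIGHT: [echo, charlie, charlie]
i=0: BASE=india L=hotel R=echo all differ -> CONFLICT
i=1: L=charlie R=charlie -> agree -> charlie
i=2: BASE=alpha L=india R=charlie all differ -> CONFLICT

Answer: <<<<<<< LEFT
hotel
=======
echo
>>>>>>> RIGHT
charlie
<<<<<<< LEFT
india
=======
charlie
>>>>>>> RIGHT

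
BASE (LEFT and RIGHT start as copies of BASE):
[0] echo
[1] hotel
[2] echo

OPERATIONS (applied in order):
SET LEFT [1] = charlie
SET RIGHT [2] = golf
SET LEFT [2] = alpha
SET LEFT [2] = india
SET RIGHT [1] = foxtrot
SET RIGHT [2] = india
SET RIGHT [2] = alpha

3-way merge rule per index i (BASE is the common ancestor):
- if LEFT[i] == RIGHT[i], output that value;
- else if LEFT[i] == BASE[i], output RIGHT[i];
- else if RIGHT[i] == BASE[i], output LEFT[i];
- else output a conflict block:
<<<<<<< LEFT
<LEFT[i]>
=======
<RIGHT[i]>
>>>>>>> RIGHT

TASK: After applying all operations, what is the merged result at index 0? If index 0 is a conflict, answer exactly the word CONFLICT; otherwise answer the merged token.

Answer: echo

Derivation:
Final LEFT:  [echo, charlie, india]
Final RIGHT: [echo, foxtrot, alpha]
i=0: L=echo R=echo -> agree -> echo
i=1: BASE=hotel L=charlie R=foxtrot all differ -> CONFLICT
i=2: BASE=echo L=india R=alpha all differ -> CONFLICT
Index 0 -> echo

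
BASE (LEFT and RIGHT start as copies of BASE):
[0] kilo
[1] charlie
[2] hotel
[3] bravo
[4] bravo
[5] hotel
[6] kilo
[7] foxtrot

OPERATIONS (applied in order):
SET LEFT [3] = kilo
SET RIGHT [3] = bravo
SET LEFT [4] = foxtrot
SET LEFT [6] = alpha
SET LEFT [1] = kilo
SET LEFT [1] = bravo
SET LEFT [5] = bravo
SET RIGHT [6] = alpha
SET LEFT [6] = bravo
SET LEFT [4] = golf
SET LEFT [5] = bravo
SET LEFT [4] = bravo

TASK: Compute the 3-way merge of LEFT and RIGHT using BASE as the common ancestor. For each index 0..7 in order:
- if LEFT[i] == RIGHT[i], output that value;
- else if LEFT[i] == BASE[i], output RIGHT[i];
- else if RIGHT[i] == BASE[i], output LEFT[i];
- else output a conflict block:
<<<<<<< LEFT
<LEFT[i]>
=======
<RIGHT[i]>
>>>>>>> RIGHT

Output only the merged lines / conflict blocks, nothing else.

Final LEFT:  [kilo, bravo, hotel, kilo, bravo, bravo, bravo, foxtrot]
Final RIGHT: [kilo, charlie, hotel, bravo, bravo, hotel, alpha, foxtrot]
i=0: L=kilo R=kilo -> agree -> kilo
i=1: L=bravo, R=charlie=BASE -> take LEFT -> bravo
i=2: L=hotel R=hotel -> agree -> hotel
i=3: L=kilo, R=bravo=BASE -> take LEFT -> kilo
i=4: L=bravo R=bravo -> agree -> bravo
i=5: L=bravo, R=hotel=BASE -> take LEFT -> bravo
i=6: BASE=kilo L=bravo R=alpha all differ -> CONFLICT
i=7: L=foxtrot R=foxtrot -> agree -> foxtrot

Answer: kilo
bravo
hotel
kilo
bravo
bravo
<<<<<<< LEFT
bravo
=======
alpha
>>>>>>> RIGHT
foxtrot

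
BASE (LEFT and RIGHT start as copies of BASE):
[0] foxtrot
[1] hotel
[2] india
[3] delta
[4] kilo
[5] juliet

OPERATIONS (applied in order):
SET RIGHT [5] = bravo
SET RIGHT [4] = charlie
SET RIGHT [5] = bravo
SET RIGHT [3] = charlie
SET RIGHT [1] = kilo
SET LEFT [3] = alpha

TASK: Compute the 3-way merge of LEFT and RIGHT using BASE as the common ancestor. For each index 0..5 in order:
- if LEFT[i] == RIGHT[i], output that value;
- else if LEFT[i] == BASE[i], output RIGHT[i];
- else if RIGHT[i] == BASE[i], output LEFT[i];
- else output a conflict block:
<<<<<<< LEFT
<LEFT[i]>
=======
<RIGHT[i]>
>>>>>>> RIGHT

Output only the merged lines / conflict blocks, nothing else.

Final LEFT:  [foxtrot, hotel, india, alpha, kilo, juliet]
Final RIGHT: [foxtrot, kilo, india, charlie, charlie, bravo]
i=0: L=foxtrot R=foxtrot -> agree -> foxtrot
i=1: L=hotel=BASE, R=kilo -> take RIGHT -> kilo
i=2: L=india R=india -> agree -> india
i=3: BASE=delta L=alpha R=charlie all differ -> CONFLICT
i=4: L=kilo=BASE, R=charlie -> take RIGHT -> charlie
i=5: L=juliet=BASE, R=bravo -> take RIGHT -> bravo

Answer: foxtrot
kilo
india
<<<<<<< LEFT
alpha
=======
charlie
>>>>>>> RIGHT
charlie
bravo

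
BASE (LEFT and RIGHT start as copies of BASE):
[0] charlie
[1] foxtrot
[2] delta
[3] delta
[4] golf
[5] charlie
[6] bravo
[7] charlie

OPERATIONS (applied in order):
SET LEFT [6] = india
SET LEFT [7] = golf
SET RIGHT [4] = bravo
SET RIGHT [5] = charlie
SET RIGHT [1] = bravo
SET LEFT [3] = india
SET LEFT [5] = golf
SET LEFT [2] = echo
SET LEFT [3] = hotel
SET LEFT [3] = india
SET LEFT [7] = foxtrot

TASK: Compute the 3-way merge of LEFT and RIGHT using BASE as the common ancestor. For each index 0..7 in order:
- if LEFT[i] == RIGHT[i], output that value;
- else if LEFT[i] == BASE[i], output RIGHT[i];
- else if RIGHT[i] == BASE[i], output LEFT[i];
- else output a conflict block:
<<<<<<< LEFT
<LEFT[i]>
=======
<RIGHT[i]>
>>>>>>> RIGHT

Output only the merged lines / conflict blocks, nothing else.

Final LEFT:  [charlie, foxtrot, echo, india, golf, golf, india, foxtrot]
Final RIGHT: [charlie, bravo, delta, delta, bravo, charlie, bravo, charlie]
i=0: L=charlie R=charlie -> agree -> charlie
i=1: L=foxtrot=BASE, R=bravo -> take RIGHT -> bravo
i=2: L=echo, R=delta=BASE -> take LEFT -> echo
i=3: L=india, R=delta=BASE -> take LEFT -> india
i=4: L=golf=BASE, R=bravo -> take RIGHT -> bravo
i=5: L=golf, R=charlie=BASE -> take LEFT -> golf
i=6: L=india, R=bravo=BASE -> take LEFT -> india
i=7: L=foxtrot, R=charlie=BASE -> take LEFT -> foxtrot

Answer: charlie
bravo
echo
india
bravo
golf
india
foxtrot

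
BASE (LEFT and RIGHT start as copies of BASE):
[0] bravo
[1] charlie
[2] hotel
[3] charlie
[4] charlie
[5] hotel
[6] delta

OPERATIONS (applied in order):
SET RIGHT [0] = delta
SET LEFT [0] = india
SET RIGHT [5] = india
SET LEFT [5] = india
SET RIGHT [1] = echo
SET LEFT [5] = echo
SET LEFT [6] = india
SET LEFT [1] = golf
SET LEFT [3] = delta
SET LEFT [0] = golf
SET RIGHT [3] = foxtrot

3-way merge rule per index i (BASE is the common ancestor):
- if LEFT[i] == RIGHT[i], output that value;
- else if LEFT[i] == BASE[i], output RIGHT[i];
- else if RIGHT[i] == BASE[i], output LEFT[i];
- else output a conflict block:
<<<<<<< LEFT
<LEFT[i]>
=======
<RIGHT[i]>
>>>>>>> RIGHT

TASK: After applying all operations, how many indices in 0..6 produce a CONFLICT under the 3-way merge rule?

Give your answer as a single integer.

Answer: 4

Derivation:
Final LEFT:  [golf, golf, hotel, delta, charlie, echo, india]
Final RIGHT: [delta, echo, hotel, foxtrot, charlie, india, delta]
i=0: BASE=bravo L=golf R=delta all differ -> CONFLICT
i=1: BASE=charlie L=golf R=echo all differ -> CONFLICT
i=2: L=hotel R=hotel -> agree -> hotel
i=3: BASE=charlie L=delta R=foxtrot all differ -> CONFLICT
i=4: L=charlie R=charlie -> agree -> charlie
i=5: BASE=hotel L=echo R=india all differ -> CONFLICT
i=6: L=india, R=delta=BASE -> take LEFT -> india
Conflict count: 4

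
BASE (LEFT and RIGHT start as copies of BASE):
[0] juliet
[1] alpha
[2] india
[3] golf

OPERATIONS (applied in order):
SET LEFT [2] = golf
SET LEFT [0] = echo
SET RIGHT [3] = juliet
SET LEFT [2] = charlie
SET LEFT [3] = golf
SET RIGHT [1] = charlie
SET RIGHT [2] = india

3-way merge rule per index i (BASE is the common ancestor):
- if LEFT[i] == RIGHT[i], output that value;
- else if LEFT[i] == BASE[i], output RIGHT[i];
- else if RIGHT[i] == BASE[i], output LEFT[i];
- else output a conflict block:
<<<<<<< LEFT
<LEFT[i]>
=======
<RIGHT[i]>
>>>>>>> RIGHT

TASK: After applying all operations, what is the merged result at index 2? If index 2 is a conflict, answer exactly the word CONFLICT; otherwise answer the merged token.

Final LEFT:  [echo, alpha, charlie, golf]
Final RIGHT: [juliet, charlie, india, juliet]
i=0: L=echo, R=juliet=BASE -> take LEFT -> echo
i=1: L=alpha=BASE, R=charlie -> take RIGHT -> charlie
i=2: L=charlie, R=india=BASE -> take LEFT -> charlie
i=3: L=golf=BASE, R=juliet -> take RIGHT -> juliet
Index 2 -> charlie

Answer: charlie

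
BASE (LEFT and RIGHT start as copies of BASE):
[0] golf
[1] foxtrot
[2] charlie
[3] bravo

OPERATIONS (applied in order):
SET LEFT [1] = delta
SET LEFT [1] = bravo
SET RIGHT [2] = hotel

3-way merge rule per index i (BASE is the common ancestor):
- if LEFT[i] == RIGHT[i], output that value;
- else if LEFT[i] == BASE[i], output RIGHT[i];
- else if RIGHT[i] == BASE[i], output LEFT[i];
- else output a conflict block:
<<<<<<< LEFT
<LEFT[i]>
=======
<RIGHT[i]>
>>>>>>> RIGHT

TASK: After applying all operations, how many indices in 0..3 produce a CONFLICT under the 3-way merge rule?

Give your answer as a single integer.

Answer: 0

Derivation:
Final LEFT:  [golf, bravo, charlie, bravo]
Final RIGHT: [golf, foxtrot, hotel, bravo]
i=0: L=golf R=golf -> agree -> golf
i=1: L=bravo, R=foxtrot=BASE -> take LEFT -> bravo
i=2: L=charlie=BASE, R=hotel -> take RIGHT -> hotel
i=3: L=bravo R=bravo -> agree -> bravo
Conflict count: 0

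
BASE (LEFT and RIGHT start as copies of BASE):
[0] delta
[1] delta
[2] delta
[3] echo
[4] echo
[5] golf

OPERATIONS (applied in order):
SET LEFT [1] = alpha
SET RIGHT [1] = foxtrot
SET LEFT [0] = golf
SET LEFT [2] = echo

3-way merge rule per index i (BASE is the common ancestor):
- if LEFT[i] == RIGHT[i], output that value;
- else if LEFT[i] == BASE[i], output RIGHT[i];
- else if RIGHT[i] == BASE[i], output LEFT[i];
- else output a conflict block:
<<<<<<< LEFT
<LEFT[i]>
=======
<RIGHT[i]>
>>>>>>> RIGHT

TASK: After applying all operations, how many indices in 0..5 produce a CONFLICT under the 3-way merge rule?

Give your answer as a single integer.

Final LEFT:  [golf, alpha, echo, echo, echo, golf]
Final RIGHT: [delta, foxtrot, delta, echo, echo, golf]
i=0: L=golf, R=delta=BASE -> take LEFT -> golf
i=1: BASE=delta L=alpha R=foxtrot all differ -> CONFLICT
i=2: L=echo, R=delta=BASE -> take LEFT -> echo
i=3: L=echo R=echo -> agree -> echo
i=4: L=echo R=echo -> agree -> echo
i=5: L=golf R=golf -> agree -> golf
Conflict count: 1

Answer: 1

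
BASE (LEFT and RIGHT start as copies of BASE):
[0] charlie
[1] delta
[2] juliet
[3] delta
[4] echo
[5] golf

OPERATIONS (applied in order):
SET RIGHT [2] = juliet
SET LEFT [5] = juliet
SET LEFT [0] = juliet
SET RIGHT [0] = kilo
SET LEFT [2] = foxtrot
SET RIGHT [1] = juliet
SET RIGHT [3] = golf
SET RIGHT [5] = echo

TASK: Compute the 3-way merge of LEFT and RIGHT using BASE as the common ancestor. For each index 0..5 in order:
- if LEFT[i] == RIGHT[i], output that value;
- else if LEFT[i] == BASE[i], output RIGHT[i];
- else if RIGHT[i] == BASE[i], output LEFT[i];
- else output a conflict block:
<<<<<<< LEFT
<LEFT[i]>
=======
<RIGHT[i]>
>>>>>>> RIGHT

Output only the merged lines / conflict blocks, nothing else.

Final LEFT:  [juliet, delta, foxtrot, delta, echo, juliet]
Final RIGHT: [kilo, juliet, juliet, golf, echo, echo]
i=0: BASE=charlie L=juliet R=kilo all differ -> CONFLICT
i=1: L=delta=BASE, R=juliet -> take RIGHT -> juliet
i=2: L=foxtrot, R=juliet=BASE -> take LEFT -> foxtrot
i=3: L=delta=BASE, R=golf -> take RIGHT -> golf
i=4: L=echo R=echo -> agree -> echo
i=5: BASE=golf L=juliet R=echo all differ -> CONFLICT

Answer: <<<<<<< LEFT
juliet
=======
kilo
>>>>>>> RIGHT
juliet
foxtrot
golf
echo
<<<<<<< LEFT
juliet
=======
echo
>>>>>>> RIGHT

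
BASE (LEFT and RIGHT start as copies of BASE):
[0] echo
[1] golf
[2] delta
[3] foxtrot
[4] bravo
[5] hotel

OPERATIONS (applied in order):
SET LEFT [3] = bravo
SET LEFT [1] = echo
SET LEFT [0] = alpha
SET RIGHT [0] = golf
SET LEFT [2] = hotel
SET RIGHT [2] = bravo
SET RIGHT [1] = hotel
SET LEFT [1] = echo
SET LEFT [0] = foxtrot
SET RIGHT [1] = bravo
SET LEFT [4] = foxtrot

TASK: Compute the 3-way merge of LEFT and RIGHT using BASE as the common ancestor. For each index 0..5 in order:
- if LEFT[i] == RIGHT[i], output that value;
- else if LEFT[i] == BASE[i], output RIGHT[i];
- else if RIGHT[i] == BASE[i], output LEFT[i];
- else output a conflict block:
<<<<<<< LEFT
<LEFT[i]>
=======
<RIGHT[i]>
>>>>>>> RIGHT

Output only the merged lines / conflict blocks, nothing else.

Final LEFT:  [foxtrot, echo, hotel, bravo, foxtrot, hotel]
Final RIGHT: [golf, bravo, bravo, foxtrot, bravo, hotel]
i=0: BASE=echo L=foxtrot R=golf all differ -> CONFLICT
i=1: BASE=golf L=echo R=bravo all differ -> CONFLICT
i=2: BASE=delta L=hotel R=bravo all differ -> CONFLICT
i=3: L=bravo, R=foxtrot=BASE -> take LEFT -> bravo
i=4: L=foxtrot, R=bravo=BASE -> take LEFT -> foxtrot
i=5: L=hotel R=hotel -> agree -> hotel

Answer: <<<<<<< LEFT
foxtrot
=======
golf
>>>>>>> RIGHT
<<<<<<< LEFT
echo
=======
bravo
>>>>>>> RIGHT
<<<<<<< LEFT
hotel
=======
bravo
>>>>>>> RIGHT
bravo
foxtrot
hotel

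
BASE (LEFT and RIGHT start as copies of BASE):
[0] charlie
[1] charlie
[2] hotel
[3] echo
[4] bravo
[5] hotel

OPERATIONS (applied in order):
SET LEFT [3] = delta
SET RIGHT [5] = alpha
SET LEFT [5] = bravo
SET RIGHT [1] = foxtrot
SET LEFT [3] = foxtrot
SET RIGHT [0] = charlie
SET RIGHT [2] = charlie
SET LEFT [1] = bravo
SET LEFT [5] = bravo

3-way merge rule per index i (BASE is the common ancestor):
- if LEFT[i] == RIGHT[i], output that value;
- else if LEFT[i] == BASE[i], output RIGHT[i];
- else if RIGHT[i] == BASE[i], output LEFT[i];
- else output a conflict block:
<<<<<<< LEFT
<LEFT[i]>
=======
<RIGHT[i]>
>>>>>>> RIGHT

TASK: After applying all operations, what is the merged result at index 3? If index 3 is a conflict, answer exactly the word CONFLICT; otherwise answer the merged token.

Answer: foxtrot

Derivation:
Final LEFT:  [charlie, bravo, hotel, foxtrot, bravo, bravo]
Final RIGHT: [charlie, foxtrot, charlie, echo, bravo, alpha]
i=0: L=charlie R=charlie -> agree -> charlie
i=1: BASE=charlie L=bravo R=foxtrot all differ -> CONFLICT
i=2: L=hotel=BASE, R=charlie -> take RIGHT -> charlie
i=3: L=foxtrot, R=echo=BASE -> take LEFT -> foxtrot
i=4: L=bravo R=bravo -> agree -> bravo
i=5: BASE=hotel L=bravo R=alpha all differ -> CONFLICT
Index 3 -> foxtrot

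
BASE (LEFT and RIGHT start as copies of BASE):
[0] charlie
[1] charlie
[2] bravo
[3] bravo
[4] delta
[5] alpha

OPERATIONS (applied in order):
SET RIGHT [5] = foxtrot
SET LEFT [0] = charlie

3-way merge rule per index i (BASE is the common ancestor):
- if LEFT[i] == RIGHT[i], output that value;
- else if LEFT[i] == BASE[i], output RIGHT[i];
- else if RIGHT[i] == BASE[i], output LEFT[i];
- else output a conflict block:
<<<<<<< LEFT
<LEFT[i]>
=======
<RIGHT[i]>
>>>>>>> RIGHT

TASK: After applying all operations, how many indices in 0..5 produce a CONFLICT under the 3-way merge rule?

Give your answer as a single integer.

Final LEFT:  [charlie, charlie, bravo, bravo, delta, alpha]
Final RIGHT: [charlie, charlie, bravo, bravo, delta, foxtrot]
i=0: L=charlie R=charlie -> agree -> charlie
i=1: L=charlie R=charlie -> agree -> charlie
i=2: L=bravo R=bravo -> agree -> bravo
i=3: L=bravo R=bravo -> agree -> bravo
i=4: L=delta R=delta -> agree -> delta
i=5: L=alpha=BASE, R=foxtrot -> take RIGHT -> foxtrot
Conflict count: 0

Answer: 0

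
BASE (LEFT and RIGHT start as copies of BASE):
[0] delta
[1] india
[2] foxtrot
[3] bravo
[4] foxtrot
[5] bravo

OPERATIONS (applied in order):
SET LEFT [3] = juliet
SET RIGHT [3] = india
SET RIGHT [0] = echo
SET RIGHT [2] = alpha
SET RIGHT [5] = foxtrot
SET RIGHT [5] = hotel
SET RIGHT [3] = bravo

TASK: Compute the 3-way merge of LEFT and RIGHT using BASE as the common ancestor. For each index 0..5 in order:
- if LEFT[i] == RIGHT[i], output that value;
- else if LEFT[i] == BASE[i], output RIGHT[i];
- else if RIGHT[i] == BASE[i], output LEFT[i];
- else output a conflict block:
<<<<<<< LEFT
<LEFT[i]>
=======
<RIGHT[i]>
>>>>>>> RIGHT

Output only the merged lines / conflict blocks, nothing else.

Answer: echo
india
alpha
juliet
foxtrot
hotel

Derivation:
Final LEFT:  [delta, india, foxtrot, juliet, foxtrot, bravo]
Final RIGHT: [echo, india, alpha, bravo, foxtrot, hotel]
i=0: L=delta=BASE, R=echo -> take RIGHT -> echo
i=1: L=india R=india -> agree -> india
i=2: L=foxtrot=BASE, R=alpha -> take RIGHT -> alpha
i=3: L=juliet, R=bravo=BASE -> take LEFT -> juliet
i=4: L=foxtrot R=foxtrot -> agree -> foxtrot
i=5: L=bravo=BASE, R=hotel -> take RIGHT -> hotel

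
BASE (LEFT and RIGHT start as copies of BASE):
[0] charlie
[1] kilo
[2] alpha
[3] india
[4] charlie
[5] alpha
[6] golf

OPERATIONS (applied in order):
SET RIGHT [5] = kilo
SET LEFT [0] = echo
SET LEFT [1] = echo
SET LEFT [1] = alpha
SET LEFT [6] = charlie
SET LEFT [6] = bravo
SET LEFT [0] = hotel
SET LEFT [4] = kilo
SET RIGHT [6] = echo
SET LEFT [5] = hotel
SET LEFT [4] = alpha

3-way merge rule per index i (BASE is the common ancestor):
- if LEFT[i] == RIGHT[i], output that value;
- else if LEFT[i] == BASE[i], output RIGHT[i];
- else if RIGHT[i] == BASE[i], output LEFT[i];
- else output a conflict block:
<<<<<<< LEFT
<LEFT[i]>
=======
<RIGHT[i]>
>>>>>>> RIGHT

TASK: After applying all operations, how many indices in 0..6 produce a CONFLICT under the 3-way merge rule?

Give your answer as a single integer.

Final LEFT:  [hotel, alpha, alpha, india, alpha, hotel, bravo]
Final RIGHT: [charlie, kilo, alpha, india, charlie, kilo, echo]
i=0: L=hotel, R=charlie=BASE -> take LEFT -> hotel
i=1: L=alpha, R=kilo=BASE -> take LEFT -> alpha
i=2: L=alpha R=alpha -> agree -> alpha
i=3: L=india R=india -> agree -> india
i=4: L=alpha, R=charlie=BASE -> take LEFT -> alpha
i=5: BASE=alpha L=hotel R=kilo all differ -> CONFLICT
i=6: BASE=golf L=bravo R=echo all differ -> CONFLICT
Conflict count: 2

Answer: 2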